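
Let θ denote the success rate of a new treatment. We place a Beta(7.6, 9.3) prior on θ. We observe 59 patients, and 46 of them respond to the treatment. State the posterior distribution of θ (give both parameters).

Observing 46 successes and 13 failures updates Beta(7.6, 9.3) by adding the success and failure counts to the two shape parameters: α = 7.6+46 = 53.6, β = 9.3+13 = 22.3.

Posterior: Beta(53.6, 22.3)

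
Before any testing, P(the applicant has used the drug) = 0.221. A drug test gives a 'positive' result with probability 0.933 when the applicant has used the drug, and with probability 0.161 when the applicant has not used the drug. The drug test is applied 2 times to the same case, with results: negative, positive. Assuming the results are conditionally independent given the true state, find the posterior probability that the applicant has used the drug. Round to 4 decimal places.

Posterior P(H) ≈ 0.1161

Let H be the event that the applicant has used the drug; start with P(H) = 0.221. P('positive'|H) = 0.933, P('positive'|¬H) = 0.161.
Update on result 1 ('negative'): P(H) ← 0.067·0.2210 / (0.067·0.2210 + 0.839·0.7790) = 0.014807/0.66839 = 0.0222.
Update on result 2 ('positive'): P(H) ← 0.933·0.0222 / (0.933·0.0222 + 0.161·0.9778) = 0.020669/0.17810 = 0.1161.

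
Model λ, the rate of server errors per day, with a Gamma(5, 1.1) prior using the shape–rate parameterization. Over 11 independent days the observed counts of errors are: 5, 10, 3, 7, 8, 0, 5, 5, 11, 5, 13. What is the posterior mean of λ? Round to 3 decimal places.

The Poisson likelihood adds the total count to the shape and the number of exposure periods to the rate. Here ∑xᵢ = 72 and n = 11, so shape 5→77 and rate 1.1→12.1.
E[λ | data] = 77/12.1 = 6.364.

Posterior mean ≈ 6.364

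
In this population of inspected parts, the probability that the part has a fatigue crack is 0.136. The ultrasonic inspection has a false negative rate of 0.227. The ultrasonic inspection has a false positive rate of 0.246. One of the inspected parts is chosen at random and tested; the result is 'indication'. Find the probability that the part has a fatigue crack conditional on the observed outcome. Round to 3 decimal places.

P(H | E) ≈ 0.331

Let H be the event that the part has a fatigue crack. P(H) = 0.136, so P(¬H) = 0.864. With E the 'indication' result, P(E|H) = 0.773 and P(E|¬H) = 0.246.
P(E) = 0.773·0.136 + 0.246·0.864 = 0.10513 + 0.21254 = 0.31767.
By Bayes' theorem, P(H|E) = 0.10513 / 0.31767 = 0.331.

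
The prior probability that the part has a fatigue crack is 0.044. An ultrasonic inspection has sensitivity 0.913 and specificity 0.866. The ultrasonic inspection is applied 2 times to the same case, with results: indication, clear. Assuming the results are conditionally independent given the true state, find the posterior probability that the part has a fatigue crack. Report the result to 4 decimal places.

With H the event that the part has a fatigue crack, the joint likelihood of the observed sequence is P(data|H) = 0.913·0.087 = 0.079431 and P(data|¬H) = 0.134·0.866 = 0.11604.
Bayes: P(H|data) = 0.044·0.079431 / (0.044·0.079431 + 0.956·0.11604) = 0.0034950/0.11443 = 0.0305.

Posterior P(H) ≈ 0.0305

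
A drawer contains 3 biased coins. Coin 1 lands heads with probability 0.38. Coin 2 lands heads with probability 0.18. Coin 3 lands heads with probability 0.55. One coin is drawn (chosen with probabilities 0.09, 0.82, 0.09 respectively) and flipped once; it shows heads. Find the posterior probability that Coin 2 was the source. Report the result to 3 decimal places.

Posterior probability ≈ 0.638

Tabulate prior·likelihood by source: [1] prior 0.09, lik 0.38, product 0.03420; [2] prior 0.82, lik 0.18, product 0.1476; [3] prior 0.09, lik 0.55, product 0.04950.
Normalizing constant = 0.23130; the posterior for Coin 2 is its product over the sum, 0.1476/0.23130 = 0.638.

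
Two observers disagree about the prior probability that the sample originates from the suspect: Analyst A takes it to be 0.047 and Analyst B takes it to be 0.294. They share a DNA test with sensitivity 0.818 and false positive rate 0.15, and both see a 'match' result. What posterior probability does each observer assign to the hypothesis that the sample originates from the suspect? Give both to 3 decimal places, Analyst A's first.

The likelihood ratio for a 'match' result is 0.818/0.15 = 5.4533.
Analyst A: prior odds 0.047/0.953 = 0.049318; posterior odds 0.26895; posterior probability 0.212.
Analyst B: prior odds 0.294/0.706 = 0.41643; posterior odds 2.2709; posterior probability 0.694.

Analyst A: 0.212; Analyst B: 0.694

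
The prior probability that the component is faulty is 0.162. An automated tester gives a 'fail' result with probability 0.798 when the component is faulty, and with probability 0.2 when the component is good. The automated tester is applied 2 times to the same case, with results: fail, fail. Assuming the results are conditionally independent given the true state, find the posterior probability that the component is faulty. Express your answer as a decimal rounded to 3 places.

Let H be the event that the component is faulty; start with P(H) = 0.162. P('fail'|H) = 0.798, P('fail'|¬H) = 0.2.
Update on result 1 ('fail'): P(H) ← 0.798·0.1620 / (0.798·0.1620 + 0.2·0.8380) = 0.12928/0.29688 = 0.4355.
Update on result 2 ('fail'): P(H) ← 0.798·0.4355 / (0.798·0.4355 + 0.2·0.5645) = 0.34749/0.46040 = 0.7548.

Posterior P(H) ≈ 0.755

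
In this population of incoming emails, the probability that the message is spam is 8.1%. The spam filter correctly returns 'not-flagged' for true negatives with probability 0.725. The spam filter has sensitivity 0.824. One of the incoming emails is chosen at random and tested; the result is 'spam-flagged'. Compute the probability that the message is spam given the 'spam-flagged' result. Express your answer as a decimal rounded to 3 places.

P(H | E) ≈ 0.209

Let H be the event that the message is spam. P(H) = 0.081, so P(¬H) = 0.919. With E the 'spam-flagged' result, P(E|H) = 0.824 and P(E|¬H) = 0.275.
P(E) = 0.824·0.081 + 0.275·0.919 = 0.066744 + 0.25273 = 0.31947.
By Bayes' theorem, P(H|E) = 0.066744 / 0.31947 = 0.209.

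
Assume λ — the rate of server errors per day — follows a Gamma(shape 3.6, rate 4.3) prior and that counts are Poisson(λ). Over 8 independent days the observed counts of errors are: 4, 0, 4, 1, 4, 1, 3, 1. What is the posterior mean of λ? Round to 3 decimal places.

Posterior mean ≈ 1.756

Total count ∑xᵢ = 18 over n = 8 days.
Gamma is conjugate to the Poisson likelihood: posterior is Gamma(shape = 3.6+18 = 21.6, rate = 4.3+8 = 12.3).
E[λ | data] = 21.6/12.3 = 1.756.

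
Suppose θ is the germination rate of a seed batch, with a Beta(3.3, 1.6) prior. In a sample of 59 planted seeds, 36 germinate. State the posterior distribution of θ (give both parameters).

The binomial likelihood is conjugate to the Beta prior: with 36 successes and 23 failures, the posterior is Beta(3.3+36, 1.6+23) = Beta(39.3, 24.6).

Posterior: Beta(39.3, 24.6)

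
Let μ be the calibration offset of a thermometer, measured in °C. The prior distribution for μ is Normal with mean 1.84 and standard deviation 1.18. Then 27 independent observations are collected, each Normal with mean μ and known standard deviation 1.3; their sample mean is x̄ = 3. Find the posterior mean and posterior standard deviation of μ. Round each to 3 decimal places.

Posterior mean ≈ 2.950; posterior SD ≈ 0.245

Prior precision 1/τ₀² = 1/1.18² = 0.718184; data precision n/σ² = 27/1.3² = 15.9763.
Posterior precision = 0.718184 + 15.9763 = 16.6945, giving posterior SD = 1/√16.6945 = 0.245.
Posterior mean = (0.718184·1.84 + 15.9763·3) / 16.6945 = 2.950.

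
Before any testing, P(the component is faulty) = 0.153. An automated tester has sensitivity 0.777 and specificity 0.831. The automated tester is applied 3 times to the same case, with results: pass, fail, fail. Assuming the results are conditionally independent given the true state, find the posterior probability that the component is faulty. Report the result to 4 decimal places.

Let H be the event that the component is faulty; start with P(H) = 0.153. P('fail'|H) = 0.777, P('fail'|¬H) = 0.169.
Update on result 1 ('pass'): P(H) ← 0.223·0.1530 / (0.223·0.1530 + 0.831·0.8470) = 0.034119/0.73798 = 0.0462.
Update on result 2 ('fail'): P(H) ← 0.777·0.0462 / (0.777·0.0462 + 0.169·0.9538) = 0.035923/0.19711 = 0.1822.
Update on result 3 ('fail'): P(H) ← 0.777·0.1822 / (0.777·0.1822 + 0.169·0.8178) = 0.14161/0.27981 = 0.5061.

Posterior P(H) ≈ 0.5061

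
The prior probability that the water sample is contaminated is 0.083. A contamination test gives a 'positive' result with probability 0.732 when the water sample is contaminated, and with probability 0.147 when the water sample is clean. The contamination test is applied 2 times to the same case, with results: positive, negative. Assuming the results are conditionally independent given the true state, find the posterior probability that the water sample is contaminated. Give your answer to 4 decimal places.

Posterior P(H) ≈ 0.1240

With H the event that the water sample is contaminated, the joint likelihood of the observed sequence is P(data|H) = 0.732·0.268 = 0.19618 and P(data|¬H) = 0.147·0.853 = 0.12539.
Bayes: P(H|data) = 0.083·0.19618 / (0.083·0.19618 + 0.917·0.12539) = 0.016283/0.13127 = 0.1240.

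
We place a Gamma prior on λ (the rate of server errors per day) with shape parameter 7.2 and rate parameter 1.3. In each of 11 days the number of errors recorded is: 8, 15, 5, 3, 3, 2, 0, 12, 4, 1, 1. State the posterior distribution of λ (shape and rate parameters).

Total count ∑xᵢ = 54 over n = 11 days.
Gamma is conjugate to the Poisson likelihood: posterior is Gamma(shape = 7.2+54 = 61.2, rate = 1.3+11 = 12.3).

Posterior: Gamma(shape=61.2, rate=12.3)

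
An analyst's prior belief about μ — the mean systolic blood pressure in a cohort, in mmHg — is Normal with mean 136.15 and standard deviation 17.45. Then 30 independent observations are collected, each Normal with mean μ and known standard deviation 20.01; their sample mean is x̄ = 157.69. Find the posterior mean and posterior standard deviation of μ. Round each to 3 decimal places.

Posterior mean ≈ 156.786; posterior SD ≈ 3.576

Prior precision 1/τ₀² = 1/17.45² = 0.00328405; data precision n/σ² = 30/20.01² = 0.0749251.
Posterior precision = 0.00328405 + 0.0749251 = 0.0782091, giving posterior SD = 1/√0.0782091 = 3.576.
Posterior mean = (0.00328405·136.15 + 0.0749251·157.69) / 0.0782091 = 156.786.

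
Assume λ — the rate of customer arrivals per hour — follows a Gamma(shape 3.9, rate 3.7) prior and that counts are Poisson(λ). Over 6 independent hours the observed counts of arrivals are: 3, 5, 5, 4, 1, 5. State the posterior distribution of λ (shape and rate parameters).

Posterior: Gamma(shape=26.9, rate=9.7)

The Poisson likelihood adds the total count to the shape and the number of exposure periods to the rate. Here ∑xᵢ = 23 and n = 6, so shape 3.9→26.9 and rate 3.7→9.7.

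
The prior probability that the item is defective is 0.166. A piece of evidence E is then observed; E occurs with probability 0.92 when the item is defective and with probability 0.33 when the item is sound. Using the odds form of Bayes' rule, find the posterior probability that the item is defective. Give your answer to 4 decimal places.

Posterior probability ≈ 0.3569

Prior odds = 0.166/(1−0.166) = 0.19904.
Likelihood ratio for E = 0.92/0.33 = 2.7879.
Posterior odds = prior odds × LR = 0.55490.
Posterior probability = odds/(1+odds) = 0.55490/1.5549 = 0.3569.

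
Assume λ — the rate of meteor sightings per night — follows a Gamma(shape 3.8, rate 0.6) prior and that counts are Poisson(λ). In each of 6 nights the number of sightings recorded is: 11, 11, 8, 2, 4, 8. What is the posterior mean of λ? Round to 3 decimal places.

Posterior mean ≈ 7.242

The Poisson likelihood adds the total count to the shape and the number of exposure periods to the rate. Here ∑xᵢ = 44 and n = 6, so shape 3.8→47.8 and rate 0.6→6.6.
E[λ | data] = 47.8/6.6 = 7.242.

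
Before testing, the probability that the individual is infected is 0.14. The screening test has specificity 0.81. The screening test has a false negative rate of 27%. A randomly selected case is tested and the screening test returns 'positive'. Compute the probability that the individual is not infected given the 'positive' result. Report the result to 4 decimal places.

Let H be the event that the individual is infected. P(H) = 0.14, so P(¬H) = 0.86. With E the 'positive' result, P(E|H) = 0.73 and P(E|¬H) = 0.19.
P(E) = 0.73·0.14 + 0.19·0.86 = 0.10220 + 0.16340 = 0.26560.
By Bayes' theorem, P(H|E) = 0.10220 / 0.26560 = 0.3848. Hence P(¬H|E) = 1 − 0.3848 = 0.6152.

P(¬H | E) ≈ 0.6152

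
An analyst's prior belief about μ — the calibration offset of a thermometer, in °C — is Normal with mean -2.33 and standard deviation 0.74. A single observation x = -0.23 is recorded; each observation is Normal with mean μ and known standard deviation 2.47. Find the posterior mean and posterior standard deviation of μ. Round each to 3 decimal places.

With known σ, the Normal prior is conjugate. Weight on the data is w = (n/σ²)/(n/σ² + 1/τ₀²) = 0.163910/(0.163910+1.82615) = 0.082364.
Posterior mean = w·x̄ + (1−w)·μ₀ = 0.082364·-0.23 + 0.91764·-2.33 = -2.157. Posterior variance = 1/(0.163910+1.82615) = 0.502497, so SD = 0.709.

Posterior mean ≈ -2.157; posterior SD ≈ 0.709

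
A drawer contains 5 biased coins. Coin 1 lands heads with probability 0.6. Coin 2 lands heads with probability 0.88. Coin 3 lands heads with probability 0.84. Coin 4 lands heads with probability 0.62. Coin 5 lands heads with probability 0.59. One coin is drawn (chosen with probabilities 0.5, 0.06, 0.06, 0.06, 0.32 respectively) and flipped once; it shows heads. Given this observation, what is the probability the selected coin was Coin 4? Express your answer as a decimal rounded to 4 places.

Tabulate prior·likelihood by source: [1] prior 0.5, lik 0.6, product 0.3000; [2] prior 0.06, lik 0.88, product 0.05280; [3] prior 0.06, lik 0.84, product 0.05040; [4] prior 0.06, lik 0.62, product 0.03720; [5] prior 0.32, lik 0.59, product 0.1888.
Normalizing constant = 0.62920; the posterior for Coin 4 is its product over the sum, 0.03720/0.62920 = 0.0591.

Posterior probability ≈ 0.0591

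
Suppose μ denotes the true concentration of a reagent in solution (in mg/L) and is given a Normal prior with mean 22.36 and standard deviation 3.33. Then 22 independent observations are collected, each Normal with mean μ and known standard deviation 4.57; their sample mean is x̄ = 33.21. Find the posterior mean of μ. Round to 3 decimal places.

With known σ, the Normal prior is conjugate. Weight on the data is w = (n/σ²)/(n/σ² + 1/τ₀²) = 1.05339/(1.05339+0.0901803) = 0.92114.
Posterior mean = w·x̄ + (1−w)·μ₀ = 0.92114·33.21 + 0.078858·22.36 = 32.354.

Posterior mean ≈ 32.354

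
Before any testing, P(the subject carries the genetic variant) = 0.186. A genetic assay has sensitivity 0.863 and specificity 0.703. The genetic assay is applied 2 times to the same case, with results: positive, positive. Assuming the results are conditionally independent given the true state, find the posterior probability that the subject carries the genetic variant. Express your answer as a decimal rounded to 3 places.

Posterior P(H) ≈ 0.659

Let H be the event that the subject carries the genetic variant; start with P(H) = 0.186. P('positive'|H) = 0.863, P('positive'|¬H) = 0.297.
Update on result 1 ('positive'): P(H) ← 0.863·0.1860 / (0.863·0.1860 + 0.297·0.8140) = 0.16052/0.40228 = 0.3990.
Update on result 2 ('positive'): P(H) ← 0.863·0.3990 / (0.863·0.3990 + 0.297·0.6010) = 0.34436/0.52285 = 0.6586.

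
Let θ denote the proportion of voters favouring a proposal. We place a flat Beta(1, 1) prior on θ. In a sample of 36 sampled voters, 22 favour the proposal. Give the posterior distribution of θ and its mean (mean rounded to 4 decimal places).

The binomial likelihood is conjugate to the Beta prior: with 22 successes and 14 failures, the posterior is Beta(1+22, 1+14) = Beta(23, 15).
E[θ | data] = 23/(23+15) = 0.6053.

Posterior: Beta(23, 15); mean ≈ 0.6053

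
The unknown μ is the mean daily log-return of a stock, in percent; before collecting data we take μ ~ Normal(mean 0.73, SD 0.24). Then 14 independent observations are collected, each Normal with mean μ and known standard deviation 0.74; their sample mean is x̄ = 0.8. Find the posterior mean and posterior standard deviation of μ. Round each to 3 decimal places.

Posterior mean ≈ 0.772; posterior SD ≈ 0.153

Prior precision 1/τ₀² = 1/0.24² = 17.3611; data precision n/σ² = 14/0.74² = 25.5661.
Posterior precision = 17.3611 + 25.5661 = 42.9272, giving posterior SD = 1/√42.9272 = 0.153.
Posterior mean = (17.3611·0.73 + 25.5661·0.8) / 42.9272 = 0.772.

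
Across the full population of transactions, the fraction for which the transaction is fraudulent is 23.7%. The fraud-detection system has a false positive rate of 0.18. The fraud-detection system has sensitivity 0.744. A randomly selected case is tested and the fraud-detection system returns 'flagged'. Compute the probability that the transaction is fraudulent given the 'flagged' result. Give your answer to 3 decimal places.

P(H | E) ≈ 0.562

Let H be the event that the transaction is fraudulent. P(H) = 0.237, so P(¬H) = 0.763. With E the 'flagged' result, P(E|H) = 0.744 and P(E|¬H) = 0.18.
P(E) = 0.744·0.237 + 0.18·0.763 = 0.17633 + 0.13734 = 0.31367.
By Bayes' theorem, P(H|E) = 0.17633 / 0.31367 = 0.562.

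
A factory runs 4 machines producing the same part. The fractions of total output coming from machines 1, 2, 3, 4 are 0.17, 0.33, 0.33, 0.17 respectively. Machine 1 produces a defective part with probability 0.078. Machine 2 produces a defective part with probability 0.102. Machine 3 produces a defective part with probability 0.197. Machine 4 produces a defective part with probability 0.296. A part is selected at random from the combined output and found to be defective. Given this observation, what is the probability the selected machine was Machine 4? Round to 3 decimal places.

Posterior probability ≈ 0.310

P(defective|M1) = 0.078; P(defective|M2) = 0.102; P(defective|M3) = 0.197; P(defective|M4) = 0.296.
Prior × likelihood for each source: 0.17·0.078=0.01326, 0.33·0.102=0.03366, 0.33·0.197=0.06501, 0.17·0.296=0.05032. Summing gives P(defective) = 0.16225.
P(Machine 4 | defective) = 0.05032 / 0.16225 = 0.310.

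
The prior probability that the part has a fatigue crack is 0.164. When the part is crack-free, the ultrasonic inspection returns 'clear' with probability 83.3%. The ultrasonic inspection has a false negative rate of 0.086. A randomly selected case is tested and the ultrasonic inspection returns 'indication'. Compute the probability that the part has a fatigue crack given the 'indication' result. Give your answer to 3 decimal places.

P(H | E) ≈ 0.518

Let H be the event that the part has a fatigue crack. P(H) = 0.164, so P(¬H) = 0.836. With E the 'indication' result, P(E|H) = 0.914 and P(E|¬H) = 0.167.
P(E) = 0.914·0.164 + 0.167·0.836 = 0.14990 + 0.13961 = 0.28951.
By Bayes' theorem, P(H|E) = 0.14990 / 0.28951 = 0.518.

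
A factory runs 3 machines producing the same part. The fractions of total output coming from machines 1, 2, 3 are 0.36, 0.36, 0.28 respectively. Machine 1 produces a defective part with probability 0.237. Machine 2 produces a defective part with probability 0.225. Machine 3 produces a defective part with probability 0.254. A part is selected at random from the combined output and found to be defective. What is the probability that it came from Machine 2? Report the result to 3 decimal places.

Posterior probability ≈ 0.341

Tabulate prior·likelihood by source: [1] prior 0.36, lik 0.237, product 0.08532; [2] prior 0.36, lik 0.225, product 0.08100; [3] prior 0.28, lik 0.254, product 0.07112.
Normalizing constant = 0.23744; the posterior for Machine 2 is its product over the sum, 0.08100/0.23744 = 0.341.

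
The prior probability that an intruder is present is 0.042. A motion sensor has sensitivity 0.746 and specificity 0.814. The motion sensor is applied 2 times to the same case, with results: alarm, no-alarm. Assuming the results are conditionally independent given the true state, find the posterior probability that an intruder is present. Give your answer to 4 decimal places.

Let H be the event that an intruder is present; start with P(H) = 0.042. P('alarm'|H) = 0.746, P('alarm'|¬H) = 0.186.
Update on result 1 ('alarm'): P(H) ← 0.746·0.0420 / (0.746·0.0420 + 0.186·0.9580) = 0.031332/0.20952 = 0.1495.
Update on result 2 ('no-alarm'): P(H) ← 0.254·0.1495 / (0.254·0.1495 + 0.814·0.8505) = 0.037984/0.73026 = 0.0520.

Posterior P(H) ≈ 0.0520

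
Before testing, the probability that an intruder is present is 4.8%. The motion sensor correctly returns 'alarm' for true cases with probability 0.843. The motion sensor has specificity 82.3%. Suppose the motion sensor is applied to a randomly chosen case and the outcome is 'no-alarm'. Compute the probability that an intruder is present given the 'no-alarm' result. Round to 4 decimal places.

P(H | E) ≈ 0.0095

Let H be the event that an intruder is present. P(H) = 0.048, so P(¬H) = 0.952. With E the 'no-alarm' result, P(E|H) = 0.157 and P(E|¬H) = 0.823.
P(E) = 0.157·0.048 + 0.823·0.952 = 0.0075360 + 0.78350 = 0.79103.
By Bayes' theorem, P(H|E) = 0.0075360 / 0.79103 = 0.0095.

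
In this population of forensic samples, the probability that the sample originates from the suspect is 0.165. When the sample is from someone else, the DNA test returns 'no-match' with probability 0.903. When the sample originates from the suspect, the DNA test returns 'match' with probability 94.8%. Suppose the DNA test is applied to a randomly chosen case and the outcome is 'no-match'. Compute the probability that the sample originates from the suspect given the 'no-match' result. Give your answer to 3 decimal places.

Let H be the event that the sample originates from the suspect. P(H) = 0.165, so P(¬H) = 0.835. With E the 'no-match' result, P(E|H) = 0.052 and P(E|¬H) = 0.903.
P(E) = 0.052·0.165 + 0.903·0.835 = 0.0085800 + 0.75401 = 0.76259.
By Bayes' theorem, P(H|E) = 0.0085800 / 0.76259 = 0.011.

P(H | E) ≈ 0.011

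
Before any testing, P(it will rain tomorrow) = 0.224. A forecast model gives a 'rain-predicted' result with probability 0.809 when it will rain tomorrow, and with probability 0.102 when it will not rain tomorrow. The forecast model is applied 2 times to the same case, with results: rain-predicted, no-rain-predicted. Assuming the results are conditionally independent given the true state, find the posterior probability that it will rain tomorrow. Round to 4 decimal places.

Posterior P(H) ≈ 0.3275

With H the event that it will rain tomorrow, the joint likelihood of the observed sequence is P(data|H) = 0.809·0.191 = 0.15452 and P(data|¬H) = 0.102·0.898 = 0.091596.
Bayes: P(H|data) = 0.224·0.15452 / (0.224·0.15452 + 0.776·0.091596) = 0.034612/0.10569 = 0.3275.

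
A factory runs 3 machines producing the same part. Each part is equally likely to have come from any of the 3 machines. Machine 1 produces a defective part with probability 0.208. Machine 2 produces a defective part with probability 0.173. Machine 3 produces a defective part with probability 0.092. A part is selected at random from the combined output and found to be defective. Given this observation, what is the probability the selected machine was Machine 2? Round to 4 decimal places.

Posterior probability ≈ 0.3658

Tabulate prior·likelihood by source: [1] prior 0.333333, lik 0.208, product 0.06933; [2] prior 0.333333, lik 0.173, product 0.05767; [3] prior 0.333333, lik 0.092, product 0.03067.
Normalizing constant = 0.15767; the posterior for Machine 2 is its product over the sum, 0.05767/0.15767 = 0.3658.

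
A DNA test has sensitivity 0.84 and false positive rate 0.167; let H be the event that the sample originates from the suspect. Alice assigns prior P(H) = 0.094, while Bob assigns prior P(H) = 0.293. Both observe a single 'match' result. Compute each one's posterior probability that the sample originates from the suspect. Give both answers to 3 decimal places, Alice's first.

P('+'|H) = 0.84, P('+'|¬H) = 0.167.
Alice: numerator 0.84·0.094 = 0.078960; evidence = 0.078960+0.167·0.906 = 0.23026; posterior = 0.343.
Bob: numerator 0.84·0.293 = 0.24612; evidence = 0.24612+0.167·0.707 = 0.36419; posterior = 0.676.

Alice: 0.343; Bob: 0.676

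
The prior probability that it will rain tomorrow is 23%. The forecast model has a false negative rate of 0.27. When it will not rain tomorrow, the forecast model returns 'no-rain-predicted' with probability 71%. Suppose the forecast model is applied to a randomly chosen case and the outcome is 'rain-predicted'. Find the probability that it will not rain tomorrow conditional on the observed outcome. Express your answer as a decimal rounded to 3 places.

P(¬H | E) ≈ 0.571

Let H be the event that it will rain tomorrow. P(H) = 0.23, so P(¬H) = 0.77. With E the 'rain-predicted' result, P(E|H) = 0.73 and P(E|¬H) = 0.29.
P(E) = 0.73·0.23 + 0.29·0.77 = 0.16790 + 0.22330 = 0.39120.
By Bayes' theorem, P(H|E) = 0.16790 / 0.39120 = 0.429. Hence P(¬H|E) = 1 − 0.429 = 0.571.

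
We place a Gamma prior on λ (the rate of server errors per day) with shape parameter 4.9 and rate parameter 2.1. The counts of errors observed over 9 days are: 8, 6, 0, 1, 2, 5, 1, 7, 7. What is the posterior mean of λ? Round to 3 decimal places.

Total count ∑xᵢ = 37 over n = 9 days.
Gamma is conjugate to the Poisson likelihood: posterior is Gamma(shape = 4.9+37 = 41.9, rate = 2.1+9 = 11.1).
E[λ | data] = 41.9/11.1 = 3.775.

Posterior mean ≈ 3.775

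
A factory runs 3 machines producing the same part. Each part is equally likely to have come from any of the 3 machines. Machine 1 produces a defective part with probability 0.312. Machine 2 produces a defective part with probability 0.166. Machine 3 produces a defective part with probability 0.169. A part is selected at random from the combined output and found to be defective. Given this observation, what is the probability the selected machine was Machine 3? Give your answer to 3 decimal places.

Posterior probability ≈ 0.261

P(defective|M1) = 0.312; P(defective|M2) = 0.166; P(defective|M3) = 0.169.
Prior × likelihood for each source: 0.333333·0.312=0.1040, 0.333333·0.166=0.05533, 0.333333·0.169=0.05633. Summing gives P(defective) = 0.21567.
P(Machine 3 | defective) = 0.05633 / 0.21567 = 0.261.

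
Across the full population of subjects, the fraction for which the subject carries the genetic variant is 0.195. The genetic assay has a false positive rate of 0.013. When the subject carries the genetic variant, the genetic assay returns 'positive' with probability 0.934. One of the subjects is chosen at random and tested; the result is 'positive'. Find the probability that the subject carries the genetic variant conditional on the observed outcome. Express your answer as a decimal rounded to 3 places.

P(H | E) ≈ 0.946

Write H for 'the subject carries the genetic variant'. Prior odds H:¬H = 0.195/0.805 = 0.24224. For the 'positive' outcome, the likelihood ratio is 0.934/0.013 = 71.846.
Posterior odds = 0.24224 × 71.846 = 17.404, so P(H|E) = 17.404/(1+17.404) = 0.946.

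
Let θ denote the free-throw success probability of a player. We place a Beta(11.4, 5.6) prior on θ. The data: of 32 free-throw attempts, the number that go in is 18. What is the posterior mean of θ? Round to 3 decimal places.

The binomial likelihood is conjugate to the Beta prior: with 18 successes and 14 failures, the posterior is Beta(11.4+18, 5.6+14) = Beta(29.4, 19.6).
E[θ | data] = 29.4/(29.4+19.6) = 0.600.

Posterior mean ≈ 0.600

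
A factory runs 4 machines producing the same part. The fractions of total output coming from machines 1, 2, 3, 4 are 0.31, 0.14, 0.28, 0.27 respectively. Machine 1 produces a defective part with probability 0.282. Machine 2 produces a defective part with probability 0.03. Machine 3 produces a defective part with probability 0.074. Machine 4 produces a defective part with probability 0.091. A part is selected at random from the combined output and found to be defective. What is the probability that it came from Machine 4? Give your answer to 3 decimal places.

Tabulate prior·likelihood by source: [1] prior 0.31, lik 0.282, product 0.08742; [2] prior 0.14, lik 0.03, product 0.004200; [3] prior 0.28, lik 0.074, product 0.02072; [4] prior 0.27, lik 0.091, product 0.02457.
Normalizing constant = 0.13691; the posterior for Machine 4 is its product over the sum, 0.02457/0.13691 = 0.179.

Posterior probability ≈ 0.179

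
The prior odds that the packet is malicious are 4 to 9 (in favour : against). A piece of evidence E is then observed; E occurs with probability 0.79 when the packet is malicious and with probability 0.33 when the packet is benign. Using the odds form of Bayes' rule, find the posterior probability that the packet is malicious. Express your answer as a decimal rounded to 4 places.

Posterior probability ≈ 0.5155

Prior odds = 4/9 = 0.44444.
Likelihood ratio for E = 0.79/0.33 = 2.3939.
Posterior odds = prior odds × LR = 1.0640.
Posterior probability = odds/(1+odds) = 1.0640/2.0640 = 0.5155.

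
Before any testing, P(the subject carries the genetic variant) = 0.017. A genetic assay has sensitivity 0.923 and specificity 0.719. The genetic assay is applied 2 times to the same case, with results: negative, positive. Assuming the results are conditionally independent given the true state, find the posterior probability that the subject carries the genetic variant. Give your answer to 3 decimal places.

Posterior P(H) ≈ 0.006

With H the event that the subject carries the genetic variant, the joint likelihood of the observed sequence is P(data|H) = 0.077·0.923 = 0.071071 and P(data|¬H) = 0.719·0.281 = 0.20204.
Bayes: P(H|data) = 0.017·0.071071 / (0.017·0.071071 + 0.983·0.20204) = 0.0012082/0.19981 = 0.0060.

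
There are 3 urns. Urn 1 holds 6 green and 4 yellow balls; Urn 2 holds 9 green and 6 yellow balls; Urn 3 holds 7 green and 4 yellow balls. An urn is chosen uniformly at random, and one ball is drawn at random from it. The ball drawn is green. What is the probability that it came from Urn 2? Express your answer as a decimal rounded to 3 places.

P(green|Urn 1) = 0.6; P(green|Urn 2) = 0.6; P(green|Urn 3) = 0.6364.
Prior × likelihood for each source: 0.333333·0.6=0.2000, 0.333333·0.6=0.2000, 0.333333·0.6364=0.2121. Summing gives P(green) = 0.61212.
P(Urn 2 | green) = 0.2000 / 0.61212 = 0.327.

Posterior probability ≈ 0.327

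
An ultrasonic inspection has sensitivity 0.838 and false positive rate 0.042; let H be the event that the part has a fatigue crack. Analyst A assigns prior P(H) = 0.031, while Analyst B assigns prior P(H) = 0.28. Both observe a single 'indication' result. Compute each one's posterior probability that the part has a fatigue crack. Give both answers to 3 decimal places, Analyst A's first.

Analyst A: 0.390; Analyst B: 0.886

P('+'|H) = 0.838, P('+'|¬H) = 0.042.
Analyst A: numerator 0.838·0.031 = 0.025978; evidence = 0.025978+0.042·0.969 = 0.066676; posterior = 0.390.
Analyst B: numerator 0.838·0.28 = 0.23464; evidence = 0.23464+0.042·0.72 = 0.26488; posterior = 0.886.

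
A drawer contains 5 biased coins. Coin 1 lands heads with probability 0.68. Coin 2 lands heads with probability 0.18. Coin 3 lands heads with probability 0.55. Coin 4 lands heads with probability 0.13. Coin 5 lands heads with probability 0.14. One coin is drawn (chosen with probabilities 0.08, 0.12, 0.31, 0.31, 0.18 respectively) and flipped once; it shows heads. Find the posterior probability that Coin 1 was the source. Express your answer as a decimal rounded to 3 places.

Tabulate prior·likelihood by source: [1] prior 0.08, lik 0.68, product 0.05440; [2] prior 0.12, lik 0.18, product 0.02160; [3] prior 0.31, lik 0.55, product 0.1705; [4] prior 0.31, lik 0.13, product 0.04030; [5] prior 0.18, lik 0.14, product 0.02520.
Normalizing constant = 0.31200; the posterior for Coin 1 is its product over the sum, 0.05440/0.31200 = 0.174.

Posterior probability ≈ 0.174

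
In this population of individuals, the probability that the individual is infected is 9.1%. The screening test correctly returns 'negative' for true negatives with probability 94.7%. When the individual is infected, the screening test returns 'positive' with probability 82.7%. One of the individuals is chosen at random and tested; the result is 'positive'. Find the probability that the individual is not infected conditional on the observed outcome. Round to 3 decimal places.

Write H for 'the individual is infected'. Prior odds H:¬H = 0.091/0.909 = 0.10011. For the 'positive' outcome, the likelihood ratio is 0.827/0.053 = 15.604.
Posterior odds = 0.10011 × 15.604 = 1.5621, so P(H|E) = 1.5621/(1+1.5621) = 0.610. Then P(¬H|E) = 1 − 0.610 = 0.390.

P(¬H | E) ≈ 0.390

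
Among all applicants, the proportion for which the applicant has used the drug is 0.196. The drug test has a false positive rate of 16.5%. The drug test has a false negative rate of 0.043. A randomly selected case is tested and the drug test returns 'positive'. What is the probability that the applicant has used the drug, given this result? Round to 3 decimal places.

Write H for 'the applicant has used the drug'. Prior odds H:¬H = 0.196/0.804 = 0.24378. For the 'positive' outcome, the likelihood ratio is 0.957/0.165 = 5.8000.
Posterior odds = 0.24378 × 5.8000 = 1.4139, so P(H|E) = 1.4139/(1+1.4139) = 0.586.

P(H | E) ≈ 0.586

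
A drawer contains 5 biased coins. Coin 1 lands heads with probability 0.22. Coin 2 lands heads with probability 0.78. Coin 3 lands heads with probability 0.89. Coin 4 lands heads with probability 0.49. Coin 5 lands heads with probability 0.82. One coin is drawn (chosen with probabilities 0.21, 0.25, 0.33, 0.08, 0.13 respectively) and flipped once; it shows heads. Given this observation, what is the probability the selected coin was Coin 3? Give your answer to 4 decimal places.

P(heads|C1) = 0.22; P(heads|C2) = 0.78; P(heads|C3) = 0.89; P(heads|C4) = 0.49; P(heads|C5) = 0.82.
Prior × likelihood for each source: 0.21·0.22=0.04620, 0.25·0.78=0.1950, 0.33·0.89=0.2937, 0.08·0.49=0.03920, 0.13·0.82=0.1066. Summing gives P(heads) = 0.68070.
P(Coin 3 | heads) = 0.2937 / 0.68070 = 0.4315.

Posterior probability ≈ 0.4315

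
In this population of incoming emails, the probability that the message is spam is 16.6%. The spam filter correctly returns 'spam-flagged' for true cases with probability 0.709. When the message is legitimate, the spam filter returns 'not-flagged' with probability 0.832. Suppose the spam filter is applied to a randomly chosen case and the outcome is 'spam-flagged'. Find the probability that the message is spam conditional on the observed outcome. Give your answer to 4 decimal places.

Let H be the event that the message is spam. P(H) = 0.166, so P(¬H) = 0.834. With E the 'spam-flagged' result, P(E|H) = 0.709 and P(E|¬H) = 0.168.
P(E) = 0.709·0.166 + 0.168·0.834 = 0.11769 + 0.14011 = 0.25781.
By Bayes' theorem, P(H|E) = 0.11769 / 0.25781 = 0.4565.

P(H | E) ≈ 0.4565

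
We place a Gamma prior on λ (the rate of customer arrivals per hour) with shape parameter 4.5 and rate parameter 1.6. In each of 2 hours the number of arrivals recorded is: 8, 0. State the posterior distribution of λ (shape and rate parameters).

Total count ∑xᵢ = 8 over n = 2 hours.
Gamma is conjugate to the Poisson likelihood: posterior is Gamma(shape = 4.5+8 = 12.5, rate = 1.6+2 = 3.6).

Posterior: Gamma(shape=12.5, rate=3.6)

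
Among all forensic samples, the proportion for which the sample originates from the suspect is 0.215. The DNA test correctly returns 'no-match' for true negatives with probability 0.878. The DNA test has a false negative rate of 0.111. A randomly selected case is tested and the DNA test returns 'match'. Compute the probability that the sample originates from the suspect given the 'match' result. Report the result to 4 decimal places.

Let H be the event that the sample originates from the suspect. P(H) = 0.215, so P(¬H) = 0.785. With E the 'match' result, P(E|H) = 0.889 and P(E|¬H) = 0.122.
P(E) = 0.889·0.215 + 0.122·0.785 = 0.19113 + 0.095770 = 0.28691.
By Bayes' theorem, P(H|E) = 0.19113 / 0.28691 = 0.6662.

P(H | E) ≈ 0.6662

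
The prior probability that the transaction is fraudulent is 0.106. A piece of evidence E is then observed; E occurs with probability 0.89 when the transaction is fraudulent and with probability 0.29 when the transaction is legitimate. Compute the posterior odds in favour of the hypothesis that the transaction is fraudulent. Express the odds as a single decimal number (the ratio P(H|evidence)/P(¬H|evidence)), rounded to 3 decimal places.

Prior odds = 0.106/(1−0.106) = 0.11857. In log-odds, ln(0.11857) = -2.1323.
Add log likelihood ratio: ln(3.0690) = 1.1213.
Posterior log-odds = -1.0109, so posterior odds = exp(-1.0109) = 0.36388.

Posterior odds ≈ 0.364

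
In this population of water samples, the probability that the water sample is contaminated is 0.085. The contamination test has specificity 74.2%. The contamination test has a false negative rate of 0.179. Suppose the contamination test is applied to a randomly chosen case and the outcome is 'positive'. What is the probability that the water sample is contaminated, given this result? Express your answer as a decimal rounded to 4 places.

Let H be the event that the water sample is contaminated. P(H) = 0.085, so P(¬H) = 0.915. With E the 'positive' result, P(E|H) = 0.821 and P(E|¬H) = 0.258.
P(E) = 0.821·0.085 + 0.258·0.915 = 0.069785 + 0.23607 = 0.30585.
By Bayes' theorem, P(H|E) = 0.069785 / 0.30585 = 0.2282.

P(H | E) ≈ 0.2282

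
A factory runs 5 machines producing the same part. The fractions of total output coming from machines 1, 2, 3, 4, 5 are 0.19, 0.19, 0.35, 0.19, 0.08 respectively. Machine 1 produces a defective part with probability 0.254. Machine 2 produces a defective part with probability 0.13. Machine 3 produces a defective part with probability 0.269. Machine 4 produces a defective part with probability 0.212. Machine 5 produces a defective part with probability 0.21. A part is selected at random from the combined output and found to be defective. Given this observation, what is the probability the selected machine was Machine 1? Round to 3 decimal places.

Posterior probability ≈ 0.215

P(defective|M1) = 0.254; P(defective|M2) = 0.13; P(defective|M3) = 0.269; P(defective|M4) = 0.212; P(defective|M5) = 0.21.
Prior × likelihood for each source: 0.19·0.254=0.04826, 0.19·0.13=0.02470, 0.35·0.269=0.09415, 0.19·0.212=0.04028, 0.08·0.21=0.01680. Summing gives P(defective) = 0.22419.
P(Machine 1 | defective) = 0.04826 / 0.22419 = 0.215.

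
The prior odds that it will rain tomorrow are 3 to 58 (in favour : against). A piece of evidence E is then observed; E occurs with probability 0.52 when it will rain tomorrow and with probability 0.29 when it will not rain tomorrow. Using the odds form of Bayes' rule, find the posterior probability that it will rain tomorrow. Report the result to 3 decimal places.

Posterior probability ≈ 0.085

Prior odds = 3/58 = 0.051724. In log-odds, ln(0.051724) = -2.9618.
Add log likelihood ratio: ln(1.7931) = 0.58395.
Posterior log-odds = -2.3779, so posterior odds = exp(-2.3779) = 0.092747. Converting, P(H|E) = 0.092747/1.0927 = 0.085.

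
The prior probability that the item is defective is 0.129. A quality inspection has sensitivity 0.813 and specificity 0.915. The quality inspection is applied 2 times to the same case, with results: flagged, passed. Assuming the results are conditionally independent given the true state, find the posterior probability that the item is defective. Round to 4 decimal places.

Posterior P(H) ≈ 0.2245

Let H be the event that the item is defective; start with P(H) = 0.129. P('flagged'|H) = 0.813, P('flagged'|¬H) = 0.085.
Update on result 1 ('flagged'): P(H) ← 0.813·0.1290 / (0.813·0.1290 + 0.085·0.8710) = 0.10488/0.17891 = 0.5862.
Update on result 2 ('passed'): P(H) ← 0.187·0.5862 / (0.187·0.5862 + 0.915·0.4138) = 0.10962/0.48825 = 0.2245.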